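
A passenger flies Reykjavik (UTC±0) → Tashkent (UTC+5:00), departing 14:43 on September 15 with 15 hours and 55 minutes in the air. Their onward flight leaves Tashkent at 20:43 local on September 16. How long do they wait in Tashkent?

9 hours 5 minutes

Reykjavik is at UTC+0, so departure is already 14:43 UTC on Sep 15.
Add 15 hours 55 minutes flight time → 06:38 UTC (Sep 16).
Tashkent is UTC+5:00, so local arrival = 06:38 + 5:00 = 11:38 on Sep 16.
Layover = 20:43 − 11:38 = 9 hours 5 minutes.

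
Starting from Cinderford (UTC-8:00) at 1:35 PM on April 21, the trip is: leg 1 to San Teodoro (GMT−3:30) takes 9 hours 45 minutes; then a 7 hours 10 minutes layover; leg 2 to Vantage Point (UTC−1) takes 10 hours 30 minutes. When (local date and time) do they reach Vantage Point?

Convert departure to UTC: 1:35 PM + 8:00 = 9:35 PM UTC on Apr 21.
Add 9 hours and 45 minutes leg 1 → 7:20 AM UTC (Apr 22).
Add 7 hours and 10 minutes layover in San Teodoro → 2:30 PM UTC.
Add 10 hours 30 minutes leg 2 → 1:00 AM UTC (Apr 23).
Vantage Point is UTC−1:00, so local arrival = 1:00 AM − 1:00 = 12:00 AM on Apr 23.

12:00 AM on Apr 23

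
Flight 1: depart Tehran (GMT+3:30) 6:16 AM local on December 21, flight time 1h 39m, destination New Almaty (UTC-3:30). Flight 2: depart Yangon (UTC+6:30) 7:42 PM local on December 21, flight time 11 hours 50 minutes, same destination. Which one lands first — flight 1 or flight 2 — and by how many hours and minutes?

Flight 1 in UTC: 6:16 AM − 3:30 = 2:46 AM on Dec 21.
+1 hour 39 minutes → arrive 4:25 AM UTC on Dec 21.
Flight 2 in UTC: 7:42 PM − 6:30 = 1:12 PM on Dec 21.
+11 hours and 50 minutes → arrive 1:02 AM UTC on Dec 22.
Flight 1 lands earlier by 20 hours 37 minutes.

the first, by 20 hours 37 minutes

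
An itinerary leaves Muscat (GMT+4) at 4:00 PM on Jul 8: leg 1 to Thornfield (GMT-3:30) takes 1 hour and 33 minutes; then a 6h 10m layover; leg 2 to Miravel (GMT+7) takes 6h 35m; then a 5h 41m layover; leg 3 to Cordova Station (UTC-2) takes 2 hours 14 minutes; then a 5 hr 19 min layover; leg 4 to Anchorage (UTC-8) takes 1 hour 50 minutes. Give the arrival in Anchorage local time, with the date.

Convert departure to UTC: 4:00 PM − 4:00 = 12:00 PM UTC on Jul 8.
Add 1 hour and 33 minutes leg 1 → 1:33 PM UTC.
Add 6 hours 10 minutes layover in Thornfield → 7:43 PM UTC.
Add 6 hours and 35 minutes leg 2 → 2:18 AM UTC (Jul 9).
Add 5 hours and 41 minutes layover in Miravel → 7:59 AM UTC.
Add 2 hours and 14 minutes leg 3 → 10:13 AM UTC.
Add 5 hours and 19 minutes layover in Cordova Station → 3:32 PM UTC.
Add 1 hour and 50 minutes leg 4 → 5:22 PM UTC.
Anchorage is UTC−8:00, so local arrival = 5:22 PM − 8:00 = 9:22 AM on Jul 9.

9:22 AM on July 9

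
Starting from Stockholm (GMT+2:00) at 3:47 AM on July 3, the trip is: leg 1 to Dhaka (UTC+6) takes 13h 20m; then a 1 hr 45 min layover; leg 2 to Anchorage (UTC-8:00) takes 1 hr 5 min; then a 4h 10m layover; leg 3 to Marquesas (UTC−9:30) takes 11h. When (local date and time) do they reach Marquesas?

11:37 PM on Jul 3

Convert departure to UTC: 3:47 AM − 2:00 = 1:47 AM UTC on Jul 3.
Add 13 hours 20 minutes leg 1 → 3:07 PM UTC.
Add 1 hour 45 minutes layover in Dhaka → 4:52 PM UTC.
Add 1 hour 5 minutes leg 2 → 5:57 PM UTC.
Add 4 hours 10 minutes layover in Anchorage → 10:07 PM UTC.
Add 11 hours leg 3 → 9:07 AM UTC (Jul 4).
Marquesas is UTC−9:30, so local arrival = 9:07 AM − 9:30 = 11:37 PM on Jul 3.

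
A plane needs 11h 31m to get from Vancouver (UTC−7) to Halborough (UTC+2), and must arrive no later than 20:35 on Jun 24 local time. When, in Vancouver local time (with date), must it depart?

Target arrival in UTC: 20:35 − 2:00 = 18:35 on Jun 24.
Subtract 11 hours and 31 minutes → departure 07:04 UTC on Jun 24.
Vancouver is UTC−7:00: 07:04 − 7:00 = 00:04 on Jun 24.

00:04 on June 24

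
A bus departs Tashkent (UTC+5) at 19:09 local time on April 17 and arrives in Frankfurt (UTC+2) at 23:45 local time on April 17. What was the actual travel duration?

Departure in UTC: 19:09 − 5:00 = 14:09 on Apr 17.
Arrival in UTC: 23:45 − 2:00 = 21:45 on Apr 17.
Elapsed = 21:45 − 14:09 = 7 hours 36 minutes.

7 hours 36 minutes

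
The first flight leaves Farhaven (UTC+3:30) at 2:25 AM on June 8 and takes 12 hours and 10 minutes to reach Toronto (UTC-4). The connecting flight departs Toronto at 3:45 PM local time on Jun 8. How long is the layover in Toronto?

Convert departure to UTC: 2:25 AM − 3:30 = 10:55 PM UTC on Jun 7.
Add 12 hours 10 minutes flight time → 11:05 AM UTC (Jun 8).
Toronto is UTC−4:00, so local arrival = 11:05 AM − 4:00 = 7:05 AM on Jun 8.
Layover = 3:45 PM − 7:05 AM = 8 hours 40 minutes.

8 hours 40 minutes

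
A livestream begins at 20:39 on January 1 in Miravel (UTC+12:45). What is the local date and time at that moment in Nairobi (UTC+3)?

Nairobi is 9:45 behind Miravel.
Shift by the zone difference: 20:39 − 9:45 = 10:54 on Jan 1 in Nairobi.

10:54 on Jan 1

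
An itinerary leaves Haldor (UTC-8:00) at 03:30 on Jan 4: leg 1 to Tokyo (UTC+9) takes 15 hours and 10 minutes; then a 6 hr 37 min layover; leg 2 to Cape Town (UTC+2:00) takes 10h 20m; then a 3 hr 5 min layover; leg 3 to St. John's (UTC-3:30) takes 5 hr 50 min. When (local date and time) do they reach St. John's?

01:02 on January 6

Convert departure to UTC: 03:30 + 8:00 = 11:30 UTC on Jan 4.
Add 15 hours and 10 minutes leg 1 → 02:40 UTC (Jan 5).
Add 6 hours 37 minutes layover in Tokyo → 09:17 UTC.
Add 10 hours and 20 minutes leg 2 → 19:37 UTC.
Add 3 hours and 5 minutes layover in Cape Town → 22:42 UTC.
Add 5 hours 50 minutes leg 3 → 04:32 UTC (Jan 6).
St. John's is UTC−3:30, so local arrival = 04:32 − 3:30 = 01:02 on Jan 6.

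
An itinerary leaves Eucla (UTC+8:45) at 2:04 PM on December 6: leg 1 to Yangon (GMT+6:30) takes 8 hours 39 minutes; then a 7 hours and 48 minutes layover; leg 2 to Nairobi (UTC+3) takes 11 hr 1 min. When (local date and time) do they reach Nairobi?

11:47 AM on December 7

Convert departure to UTC: 2:04 PM − 8:45 = 5:19 AM UTC on Dec 6.
Add 8 hours and 39 minutes leg 1 → 1:58 PM UTC.
Add 7 hours and 48 minutes layover in Yangon → 9:46 PM UTC.
Add 11 hours and 1 minute leg 2 → 8:47 AM UTC (Dec 7).
Nairobi is UTC+3:00, so local arrival = 8:47 AM + 3:00 = 11:47 AM on Dec 7.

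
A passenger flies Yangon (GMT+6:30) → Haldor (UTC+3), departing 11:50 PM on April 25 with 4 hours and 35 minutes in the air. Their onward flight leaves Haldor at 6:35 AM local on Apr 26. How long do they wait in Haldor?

5 hours 40 minutes

Convert departure to UTC: 11:50 PM − 6:30 = 5:20 PM UTC on Apr 25.
Add 4 hours and 35 minutes flight time → 9:55 PM UTC.
Haldor is UTC+3:00, so local arrival = 9:55 PM + 3:00 = 12:55 AM on Apr 26.
Layover = 6:35 AM − 12:55 AM = 5 hours 40 minutes.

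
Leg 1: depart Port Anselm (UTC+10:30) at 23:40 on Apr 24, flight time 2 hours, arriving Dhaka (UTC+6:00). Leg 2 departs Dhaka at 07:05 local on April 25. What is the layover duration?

9 hours 55 minutes

Convert departure to UTC: 23:40 − 10:30 = 13:10 UTC on Apr 24.
Add 2 hours flight time → 15:10 UTC.
Dhaka is UTC+6:00, so local arrival = 15:10 + 6:00 = 21:10 on Apr 24.
Layover = 07:05 − 21:10 (+1 day) = 9 hours 55 minutes.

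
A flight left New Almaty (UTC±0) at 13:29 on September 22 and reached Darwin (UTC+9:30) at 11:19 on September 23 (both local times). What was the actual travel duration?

12 hours 20 minutes

Departure is already UTC: 13:29 on Sep 22.
Arrival in UTC: 11:19 − 9:30 = 01:49 on Sep 23.
Elapsed = 01:49 − 13:29 (+1 day) = 12 hours 20 minutes.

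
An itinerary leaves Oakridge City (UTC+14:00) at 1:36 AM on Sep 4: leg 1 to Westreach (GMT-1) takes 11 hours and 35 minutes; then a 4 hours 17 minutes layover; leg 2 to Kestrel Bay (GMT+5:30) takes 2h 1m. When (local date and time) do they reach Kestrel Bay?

10:59 AM on Sep 4

Convert departure to UTC: 1:36 AM − 14:00 = 11:36 AM UTC on Sep 3.
Add 11 hours and 35 minutes leg 1 → 11:11 PM UTC.
Add 4 hours and 17 minutes layover in Westreach → 3:28 AM UTC (Sep 4).
Add 2 hours 1 minute leg 2 → 5:29 AM UTC.
Kestrel Bay is UTC+5:30, so local arrival = 5:29 AM + 5:30 = 10:59 AM on Sep 4.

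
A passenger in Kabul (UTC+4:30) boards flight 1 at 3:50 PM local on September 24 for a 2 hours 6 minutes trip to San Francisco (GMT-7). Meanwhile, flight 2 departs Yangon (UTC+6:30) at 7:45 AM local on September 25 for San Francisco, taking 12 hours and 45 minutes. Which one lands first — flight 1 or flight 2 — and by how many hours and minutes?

Flight 1 in UTC: 3:50 PM − 4:30 = 11:20 AM on Sep 24.
+2 hours and 6 minutes → arrive 1:26 PM UTC on Sep 24.
Flight 2 in UTC: 7:45 AM − 6:30 = 1:15 AM on Sep 25.
+12 hours and 45 minutes → arrive 2:00 PM UTC on Sep 25.
Flight 1 lands earlier by 24 hours 34 minutes.

the first, by 24 hours 34 minutes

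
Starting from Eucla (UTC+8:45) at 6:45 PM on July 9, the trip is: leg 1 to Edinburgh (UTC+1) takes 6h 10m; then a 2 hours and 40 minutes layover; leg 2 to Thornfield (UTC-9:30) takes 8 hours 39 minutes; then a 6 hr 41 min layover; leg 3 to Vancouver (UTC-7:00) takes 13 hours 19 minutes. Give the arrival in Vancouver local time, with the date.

4:29 PM on July 10

Convert departure to UTC: 6:45 PM − 8:45 = 10:00 AM UTC on Jul 9.
Add 6 hours 10 minutes leg 1 → 4:10 PM UTC.
Add 2 hours 40 minutes layover in Edinburgh → 6:50 PM UTC.
Add 8 hours 39 minutes leg 2 → 3:29 AM UTC (Jul 10).
Add 6 hours 41 minutes layover in Thornfield → 10:10 AM UTC.
Add 13 hours and 19 minutes leg 3 → 11:29 PM UTC.
Vancouver is UTC−7:00, so local arrival = 11:29 PM − 7:00 = 4:29 PM on Jul 10.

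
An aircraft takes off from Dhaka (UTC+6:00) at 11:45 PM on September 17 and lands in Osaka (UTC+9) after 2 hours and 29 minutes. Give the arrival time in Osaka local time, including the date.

5:14 AM on September 18

Convert departure to UTC: 11:45 PM − 6:00 = 5:45 PM UTC on Sep 17.
Add 2 hours 29 minutes travel time → 8:14 PM UTC.
Osaka is UTC+9:00, so local arrival = 8:14 PM + 9:00 = 5:14 AM on Sep 18.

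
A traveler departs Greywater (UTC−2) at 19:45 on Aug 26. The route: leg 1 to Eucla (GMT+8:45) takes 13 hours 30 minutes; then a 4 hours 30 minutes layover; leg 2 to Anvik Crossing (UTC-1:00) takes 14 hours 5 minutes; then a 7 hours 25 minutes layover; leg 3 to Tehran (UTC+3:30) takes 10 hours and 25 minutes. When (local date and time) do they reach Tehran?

03:10 on August 29

Convert departure to UTC: 19:45 + 2:00 = 21:45 UTC on Aug 26.
Add 13 hours 30 minutes leg 1 → 11:15 UTC (Aug 27).
Add 4 hours 30 minutes layover in Eucla → 15:45 UTC.
Add 14 hours and 5 minutes leg 2 → 05:50 UTC (Aug 28).
Add 7 hours and 25 minutes layover in Anvik Crossing → 13:15 UTC.
Add 10 hours and 25 minutes leg 3 → 23:40 UTC.
Tehran is UTC+3:30, so local arrival = 23:40 + 3:30 = 03:10 on Aug 29.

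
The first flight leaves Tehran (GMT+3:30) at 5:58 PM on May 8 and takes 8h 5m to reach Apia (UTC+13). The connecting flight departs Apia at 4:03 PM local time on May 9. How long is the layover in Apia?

Convert departure to UTC: 5:58 PM − 3:30 = 2:28 PM UTC on May 8.
Add 8 hours 5 minutes flight time → 10:33 PM UTC.
Apia is UTC+13:00, so local arrival = 10:33 PM + 13:00 = 11:33 AM on May 9.
Layover = 4:03 PM − 11:33 AM = 4 hours 30 minutes.

4 hours 30 minutes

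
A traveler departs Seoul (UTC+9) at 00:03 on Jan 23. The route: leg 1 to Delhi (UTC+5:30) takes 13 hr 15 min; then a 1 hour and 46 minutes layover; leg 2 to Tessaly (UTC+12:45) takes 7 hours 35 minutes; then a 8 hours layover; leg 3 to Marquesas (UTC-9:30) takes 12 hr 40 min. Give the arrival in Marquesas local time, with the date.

00:49 on January 24

Convert departure to UTC: 00:03 − 9:00 = 15:03 UTC on Jan 22.
Add 13 hours 15 minutes leg 1 → 04:18 UTC (Jan 23).
Add 1 hour 46 minutes layover in Delhi → 06:04 UTC.
Add 7 hours 35 minutes leg 2 → 13:39 UTC.
Add 8 hours layover in Tessaly → 21:39 UTC.
Add 12 hours and 40 minutes leg 3 → 10:19 UTC (Jan 24).
Marquesas is UTC−9:30, so local arrival = 10:19 − 9:30 = 00:49 on Jan 24.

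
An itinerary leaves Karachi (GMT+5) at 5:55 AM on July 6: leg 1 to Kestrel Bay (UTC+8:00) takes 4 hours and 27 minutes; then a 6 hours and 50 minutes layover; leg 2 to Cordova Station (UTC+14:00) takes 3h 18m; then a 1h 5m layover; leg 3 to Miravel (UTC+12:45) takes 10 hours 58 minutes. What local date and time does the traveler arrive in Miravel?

Convert departure to UTC: 5:55 AM − 5:00 = 12:55 AM UTC on Jul 6.
Add 4 hours 27 minutes leg 1 → 5:22 AM UTC.
Add 6 hours 50 minutes layover in Kestrel Bay → 12:12 PM UTC.
Add 3 hours 18 minutes leg 2 → 3:30 PM UTC.
Add 1 hour and 5 minutes layover in Cordova Station → 4:35 PM UTC.
Add 10 hours 58 minutes leg 3 → 3:33 AM UTC (Jul 7).
Miravel is UTC+12:45, so local arrival = 3:33 AM + 12:45 = 4:18 PM on Jul 7.

4:18 PM on Jul 7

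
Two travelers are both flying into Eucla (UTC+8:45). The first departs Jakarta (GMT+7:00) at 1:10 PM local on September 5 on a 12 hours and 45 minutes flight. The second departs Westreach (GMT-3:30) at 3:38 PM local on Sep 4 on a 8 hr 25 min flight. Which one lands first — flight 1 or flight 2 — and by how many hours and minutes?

the second, by 15 hours 22 minutes

Flight 1 in UTC: 1:10 PM − 7:00 = 6:10 AM on Sep 5.
+12 hours 45 minutes → arrive 6:55 PM UTC on Sep 5.
Flight 2 in UTC: 3:38 PM + 3:30 = 7:08 PM on Sep 4.
+8 hours and 25 minutes → arrive 3:33 AM UTC on Sep 5.
Flight 2 lands earlier by 15 hours 22 minutes.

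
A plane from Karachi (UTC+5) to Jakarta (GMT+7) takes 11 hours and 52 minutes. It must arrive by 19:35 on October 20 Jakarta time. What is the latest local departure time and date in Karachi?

Target arrival in UTC: 19:35 − 7:00 = 12:35 on Oct 20.
Subtract 11 hours and 52 minutes → departure 00:43 UTC on Oct 20.
Karachi is UTC+5:00: 00:43 + 5:00 = 05:43 on Oct 20.

05:43 on October 20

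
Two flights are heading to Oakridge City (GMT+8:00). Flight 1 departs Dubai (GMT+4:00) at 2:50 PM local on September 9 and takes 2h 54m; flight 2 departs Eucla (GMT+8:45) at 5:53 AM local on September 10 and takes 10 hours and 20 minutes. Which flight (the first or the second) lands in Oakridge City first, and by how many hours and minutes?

Flight 1 in UTC: 2:50 PM − 4:00 = 10:50 AM on Sep 9.
+2 hours 54 minutes → arrive 1:44 PM UTC on Sep 9.
Flight 2 in UTC: 5:53 AM − 8:45 = 9:08 PM on Sep 9.
+10 hours and 20 minutes → arrive 7:28 AM UTC on Sep 10.
Flight 1 lands earlier by 17 hours 44 minutes.

the first, by 17 hours 44 minutes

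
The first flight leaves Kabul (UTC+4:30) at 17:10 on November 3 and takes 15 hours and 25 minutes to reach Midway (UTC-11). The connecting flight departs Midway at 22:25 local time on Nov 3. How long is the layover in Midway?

5 hours 20 minutes

Convert departure to UTC: 17:10 − 4:30 = 12:40 UTC on Nov 3.
Add 15 hours and 25 minutes flight time → 04:05 UTC (Nov 4).
Midway is UTC−11:00, so local arrival = 04:05 − 11:00 = 17:05 on Nov 3.
Layover = 22:25 − 17:05 = 5 hours 20 minutes.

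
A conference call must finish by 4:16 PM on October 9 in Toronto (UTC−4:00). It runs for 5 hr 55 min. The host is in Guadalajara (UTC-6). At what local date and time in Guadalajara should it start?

8:21 AM on October 9

Target end time in UTC: 4:16 PM + 4:00 = 8:16 PM on Oct 9.
Subtract 5 hours 55 minutes → start 2:21 PM UTC on Oct 9.
Guadalajara is UTC−6:00: 2:21 PM − 6:00 = 8:21 AM on Oct 9.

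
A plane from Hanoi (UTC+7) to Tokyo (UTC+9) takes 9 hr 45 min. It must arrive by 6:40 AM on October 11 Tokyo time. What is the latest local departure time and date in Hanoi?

Target arrival in UTC: 6:40 AM − 9:00 = 9:40 PM on Oct 10.
Subtract 9 hours 45 minutes → departure 11:55 AM UTC on Oct 10.
Hanoi is UTC+7:00: 11:55 AM + 7:00 = 6:55 PM on Oct 10.

6:55 PM on Oct 10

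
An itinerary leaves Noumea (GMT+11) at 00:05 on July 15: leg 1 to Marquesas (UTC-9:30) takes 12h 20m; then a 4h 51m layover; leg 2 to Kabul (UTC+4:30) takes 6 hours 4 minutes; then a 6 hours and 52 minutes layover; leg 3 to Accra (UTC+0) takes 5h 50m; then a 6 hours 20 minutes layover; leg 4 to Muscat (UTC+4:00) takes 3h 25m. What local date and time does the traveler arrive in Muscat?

Convert departure to UTC: 00:05 − 11:00 = 13:05 UTC on Jul 14.
Add 12 hours 20 minutes leg 1 → 01:25 UTC (Jul 15).
Add 4 hours and 51 minutes layover in Marquesas → 06:16 UTC.
Add 6 hours 4 minutes leg 2 → 12:20 UTC.
Add 6 hours 52 minutes layover in Kabul → 19:12 UTC.
Add 5 hours 50 minutes leg 3 → 01:02 UTC (Jul 16).
Add 6 hours 20 minutes layover in Accra → 07:22 UTC.
Add 3 hours 25 minutes leg 4 → 10:47 UTC.
Muscat is UTC+4:00, so local arrival = 10:47 + 4:00 = 14:47 on Jul 16.

14:47 on Jul 16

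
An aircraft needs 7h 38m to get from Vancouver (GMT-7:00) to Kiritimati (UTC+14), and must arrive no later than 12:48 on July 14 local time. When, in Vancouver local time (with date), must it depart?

08:10 on Jul 13

Target arrival in UTC: 12:48 − 14:00 = 22:48 on Jul 13.
Subtract 7 hours and 38 minutes → departure 15:10 UTC on Jul 13.
Vancouver is UTC−7:00: 15:10 − 7:00 = 08:10 on Jul 13.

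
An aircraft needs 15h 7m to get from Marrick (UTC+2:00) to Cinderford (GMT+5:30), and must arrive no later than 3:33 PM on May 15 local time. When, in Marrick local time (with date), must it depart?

Target arrival in UTC: 3:33 PM − 5:30 = 10:03 AM on May 15.
Subtract 15 hours and 7 minutes → departure 6:56 PM UTC on May 14.
Marrick is UTC+2:00: 6:56 PM + 2:00 = 8:56 PM on May 14.

8:56 PM on May 14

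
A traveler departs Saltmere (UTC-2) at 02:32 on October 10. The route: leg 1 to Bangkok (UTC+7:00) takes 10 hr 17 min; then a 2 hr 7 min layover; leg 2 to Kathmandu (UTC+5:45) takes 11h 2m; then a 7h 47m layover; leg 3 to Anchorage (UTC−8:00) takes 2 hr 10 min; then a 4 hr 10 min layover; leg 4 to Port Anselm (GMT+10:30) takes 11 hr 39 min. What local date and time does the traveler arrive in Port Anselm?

16:14 on October 12

Convert departure to UTC: 02:32 + 2:00 = 04:32 UTC on Oct 10.
Add 10 hours and 17 minutes leg 1 → 14:49 UTC.
Add 2 hours and 7 minutes layover in Bangkok → 16:56 UTC.
Add 11 hours and 2 minutes leg 2 → 03:58 UTC (Oct 11).
Add 7 hours and 47 minutes layover in Kathmandu → 11:45 UTC.
Add 2 hours 10 minutes leg 3 → 13:55 UTC.
Add 4 hours and 10 minutes layover in Anchorage → 18:05 UTC.
Add 11 hours 39 minutes leg 4 → 05:44 UTC (Oct 12).
Port Anselm is UTC+10:30, so local arrival = 05:44 + 10:30 = 16:14 on Oct 12.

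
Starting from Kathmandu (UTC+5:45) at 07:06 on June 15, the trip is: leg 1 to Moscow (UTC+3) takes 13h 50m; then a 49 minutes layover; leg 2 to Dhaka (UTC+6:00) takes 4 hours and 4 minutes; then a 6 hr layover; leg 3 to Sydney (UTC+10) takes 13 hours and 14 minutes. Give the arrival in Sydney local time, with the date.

Convert departure to UTC: 07:06 − 5:45 = 01:21 UTC on Jun 15.
Add 13 hours 50 minutes leg 1 → 15:11 UTC.
Add 49 minutes layover in Moscow → 16:00 UTC.
Add 4 hours 4 minutes leg 2 → 20:04 UTC.
Add 6 hours layover in Dhaka → 02:04 UTC (Jun 16).
Add 13 hours 14 minutes leg 3 → 15:18 UTC.
Sydney is UTC+10:00, so local arrival = 15:18 + 10:00 = 01:18 on Jun 17.

01:18 on June 17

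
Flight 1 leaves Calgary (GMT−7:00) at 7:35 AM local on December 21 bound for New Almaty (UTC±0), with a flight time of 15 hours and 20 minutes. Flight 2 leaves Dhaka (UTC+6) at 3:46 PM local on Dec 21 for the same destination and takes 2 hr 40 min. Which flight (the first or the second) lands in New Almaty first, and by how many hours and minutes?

Flight 1 in UTC: 7:35 AM + 7:00 = 2:35 PM on Dec 21.
+15 hours and 20 minutes → arrive 5:55 AM UTC on Dec 22.
Flight 2 in UTC: 3:46 PM − 6:00 = 9:46 AM on Dec 21.
+2 hours 40 minutes → arrive 12:26 PM UTC on Dec 21.
Flight 2 lands earlier by 17 hours 29 minutes.

the second, by 17 hours 29 minutes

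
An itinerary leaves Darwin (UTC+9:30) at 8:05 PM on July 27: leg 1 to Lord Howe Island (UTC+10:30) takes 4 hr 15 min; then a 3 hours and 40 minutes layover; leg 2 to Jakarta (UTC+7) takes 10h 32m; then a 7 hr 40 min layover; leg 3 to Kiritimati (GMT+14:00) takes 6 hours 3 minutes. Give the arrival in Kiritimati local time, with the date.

8:45 AM on July 29

Convert departure to UTC: 8:05 PM − 9:30 = 10:35 AM UTC on Jul 27.
Add 4 hours and 15 minutes leg 1 → 2:50 PM UTC.
Add 3 hours 40 minutes layover in Lord Howe Island → 6:30 PM UTC.
Add 10 hours 32 minutes leg 2 → 5:02 AM UTC (Jul 28).
Add 7 hours 40 minutes layover in Jakarta → 12:42 PM UTC.
Add 6 hours and 3 minutes leg 3 → 6:45 PM UTC.
Kiritimati is UTC+14:00, so local arrival = 6:45 PM + 14:00 = 8:45 AM on Jul 29.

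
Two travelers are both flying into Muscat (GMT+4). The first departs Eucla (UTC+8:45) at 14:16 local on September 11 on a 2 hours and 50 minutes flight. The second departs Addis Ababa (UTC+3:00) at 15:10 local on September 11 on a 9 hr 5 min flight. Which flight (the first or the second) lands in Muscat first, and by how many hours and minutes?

the first, by 12 hours 54 minutes

Flight 1 in UTC: 14:16 − 8:45 = 05:31 on Sep 11.
+2 hours 50 minutes → arrive 08:21 UTC on Sep 11.
Flight 2 in UTC: 15:10 − 3:00 = 12:10 on Sep 11.
+9 hours 5 minutes → arrive 21:15 UTC on Sep 11.
Flight 1 lands earlier by 12 hours 54 minutes.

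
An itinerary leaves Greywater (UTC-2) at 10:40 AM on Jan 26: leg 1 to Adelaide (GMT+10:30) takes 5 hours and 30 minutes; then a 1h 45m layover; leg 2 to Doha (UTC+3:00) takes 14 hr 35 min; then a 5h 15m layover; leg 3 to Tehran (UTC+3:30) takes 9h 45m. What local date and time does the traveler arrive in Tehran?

Convert departure to UTC: 10:40 AM + 2:00 = 12:40 PM UTC on Jan 26.
Add 5 hours 30 minutes leg 1 → 6:10 PM UTC.
Add 1 hour and 45 minutes layover in Adelaide → 7:55 PM UTC.
Add 14 hours 35 minutes leg 2 → 10:30 AM UTC (Jan 27).
Add 5 hours and 15 minutes layover in Doha → 3:45 PM UTC.
Add 9 hours 45 minutes leg 3 → 1:30 AM UTC (Jan 28).
Tehran is UTC+3:30, so local arrival = 1:30 AM + 3:30 = 5:00 AM on Jan 28.

5:00 AM on Jan 28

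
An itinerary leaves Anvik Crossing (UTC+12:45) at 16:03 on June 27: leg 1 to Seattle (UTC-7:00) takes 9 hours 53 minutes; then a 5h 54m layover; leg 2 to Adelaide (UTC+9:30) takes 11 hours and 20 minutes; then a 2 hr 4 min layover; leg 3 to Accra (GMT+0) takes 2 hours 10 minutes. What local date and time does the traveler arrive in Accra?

Convert departure to UTC: 16:03 − 12:45 = 03:18 UTC on Jun 27.
Add 9 hours 53 minutes leg 1 → 13:11 UTC.
Add 5 hours and 54 minutes layover in Seattle → 19:05 UTC.
Add 11 hours 20 minutes leg 2 → 06:25 UTC (Jun 28).
Add 2 hours 4 minutes layover in Adelaide → 08:29 UTC.
Add 2 hours 10 minutes leg 3 → 10:39 UTC.
Accra is UTC+0, so local arrival is the same: 10:39 on Jun 28.

10:39 on June 28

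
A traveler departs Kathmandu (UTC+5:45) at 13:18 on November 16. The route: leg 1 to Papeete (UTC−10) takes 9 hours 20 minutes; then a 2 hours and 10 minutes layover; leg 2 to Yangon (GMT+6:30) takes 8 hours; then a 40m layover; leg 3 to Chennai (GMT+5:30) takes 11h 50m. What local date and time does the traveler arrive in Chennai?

21:03 on November 17

Convert departure to UTC: 13:18 − 5:45 = 07:33 UTC on Nov 16.
Add 9 hours and 20 minutes leg 1 → 16:53 UTC.
Add 2 hours 10 minutes layover in Papeete → 19:03 UTC.
Add 8 hours leg 2 → 03:03 UTC (Nov 17).
Add 40 minutes layover in Yangon → 03:43 UTC.
Add 11 hours and 50 minutes leg 3 → 15:33 UTC.
Chennai is UTC+5:30, so local arrival = 15:33 + 5:30 = 21:03 on Nov 17.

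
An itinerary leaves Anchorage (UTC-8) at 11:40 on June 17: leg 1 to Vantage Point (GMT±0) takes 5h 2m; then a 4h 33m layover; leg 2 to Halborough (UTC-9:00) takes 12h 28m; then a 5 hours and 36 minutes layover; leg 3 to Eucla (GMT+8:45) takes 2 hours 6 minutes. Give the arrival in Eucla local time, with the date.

Convert departure to UTC: 11:40 + 8:00 = 19:40 UTC on Jun 17.
Add 5 hours 2 minutes leg 1 → 00:42 UTC (Jun 18).
Add 4 hours and 33 minutes layover in Vantage Point → 05:15 UTC.
Add 12 hours and 28 minutes leg 2 → 17:43 UTC.
Add 5 hours and 36 minutes layover in Halborough → 23:19 UTC.
Add 2 hours and 6 minutes leg 3 → 01:25 UTC (Jun 19).
Eucla is UTC+8:45, so local arrival = 01:25 + 8:45 = 10:10 on Jun 19.

10:10 on June 19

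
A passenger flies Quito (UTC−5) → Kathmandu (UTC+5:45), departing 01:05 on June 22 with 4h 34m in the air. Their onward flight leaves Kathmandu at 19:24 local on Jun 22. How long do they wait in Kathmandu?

Convert departure to UTC: 01:05 + 5:00 = 06:05 UTC on Jun 22.
Add 4 hours and 34 minutes flight time → 10:39 UTC.
Kathmandu is UTC+5:45, so local arrival = 10:39 + 5:45 = 16:24 on Jun 22.
Layover = 19:24 − 16:24 = 3 hours.

3 hours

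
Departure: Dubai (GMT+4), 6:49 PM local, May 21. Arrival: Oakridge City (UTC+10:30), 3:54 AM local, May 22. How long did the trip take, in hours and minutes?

2 hours 35 minutes

Departure in UTC: 6:49 PM − 4:00 = 2:49 PM on May 21.
Arrival in UTC: 3:54 AM − 10:30 = 5:24 PM on May 21.
Elapsed = 5:24 PM − 2:49 PM = 2 hours 35 minutes.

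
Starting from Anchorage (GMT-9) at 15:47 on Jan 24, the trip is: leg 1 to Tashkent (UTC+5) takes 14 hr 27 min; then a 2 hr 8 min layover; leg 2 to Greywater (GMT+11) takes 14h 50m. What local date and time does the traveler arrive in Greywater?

Convert departure to UTC: 15:47 + 9:00 = 00:47 UTC on Jan 25.
Add 14 hours 27 minutes leg 1 → 15:14 UTC.
Add 2 hours 8 minutes layover in Tashkent → 17:22 UTC.
Add 14 hours and 50 minutes leg 2 → 08:12 UTC (Jan 26).
Greywater is UTC+11:00, so local arrival = 08:12 + 11:00 = 19:12 on Jan 26.

19:12 on January 26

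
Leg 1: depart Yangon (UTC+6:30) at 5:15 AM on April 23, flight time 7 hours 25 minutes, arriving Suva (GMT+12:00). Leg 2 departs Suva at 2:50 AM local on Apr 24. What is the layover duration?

8 hours 40 minutes

Convert departure to UTC: 5:15 AM − 6:30 = 10:45 PM UTC on Apr 22.
Add 7 hours and 25 minutes flight time → 6:10 AM UTC (Apr 23).
Suva is UTC+12:00, so local arrival = 6:10 AM + 12:00 = 6:10 PM on Apr 23.
Layover = 2:50 AM − 6:10 PM (+1 day) = 8 hours 40 minutes.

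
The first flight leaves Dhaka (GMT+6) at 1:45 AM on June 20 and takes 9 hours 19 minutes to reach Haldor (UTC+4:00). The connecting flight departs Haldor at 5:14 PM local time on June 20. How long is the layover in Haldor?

Convert departure to UTC: 1:45 AM − 6:00 = 7:45 PM UTC on Jun 19.
Add 9 hours and 19 minutes flight time → 5:04 AM UTC (Jun 20).
Haldor is UTC+4:00, so local arrival = 5:04 AM + 4:00 = 9:04 AM on Jun 20.
Layover = 5:14 PM − 9:04 AM = 8 hours 10 minutes.

8 hours 10 minutes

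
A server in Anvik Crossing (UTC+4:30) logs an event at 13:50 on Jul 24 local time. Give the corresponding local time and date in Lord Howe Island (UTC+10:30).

Lord Howe Island is 6:00 ahead of Anvik Crossing.
Shift by the zone difference: 13:50 + 6:00 = 19:50 on Jul 24 in Lord Howe Island.

19:50 on Jul 24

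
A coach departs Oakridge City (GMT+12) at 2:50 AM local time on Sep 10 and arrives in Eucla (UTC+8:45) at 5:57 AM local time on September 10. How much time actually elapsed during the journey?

6 hours 22 minutes

Departure in UTC: 2:50 AM − 12:00 = 2:50 PM on Sep 9.
Arrival in UTC: 5:57 AM − 8:45 = 9:12 PM on Sep 9.
Elapsed = 9:12 PM − 2:50 PM = 6 hours 22 minutes.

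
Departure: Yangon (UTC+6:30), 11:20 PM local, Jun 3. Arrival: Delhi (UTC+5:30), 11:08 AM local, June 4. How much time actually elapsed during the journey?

12 hours 48 minutes

Departure in UTC: 11:20 PM − 6:30 = 4:50 PM on Jun 3.
Arrival in UTC: 11:08 AM − 5:30 = 5:38 AM on Jun 4.
Elapsed = 5:38 AM − 4:50 PM (+1 day) = 12 hours 48 minutes.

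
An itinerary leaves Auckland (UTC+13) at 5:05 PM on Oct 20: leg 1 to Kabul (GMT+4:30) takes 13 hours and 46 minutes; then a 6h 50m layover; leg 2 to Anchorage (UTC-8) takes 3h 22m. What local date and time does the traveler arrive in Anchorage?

8:03 PM on Oct 20

Convert departure to UTC: 5:05 PM − 13:00 = 4:05 AM UTC on Oct 20.
Add 13 hours and 46 minutes leg 1 → 5:51 PM UTC.
Add 6 hours and 50 minutes layover in Kabul → 12:41 AM UTC (Oct 21).
Add 3 hours 22 minutes leg 2 → 4:03 AM UTC.
Anchorage is UTC−8:00, so local arrival = 4:03 AM − 8:00 = 8:03 PM on Oct 20.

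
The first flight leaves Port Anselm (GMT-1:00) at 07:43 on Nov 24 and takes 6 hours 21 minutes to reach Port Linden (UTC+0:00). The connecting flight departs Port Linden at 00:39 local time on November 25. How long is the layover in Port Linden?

9 hours 35 minutes

Convert departure to UTC: 07:43 + 1:00 = 08:43 UTC on Nov 24.
Add 6 hours 21 minutes flight time → 15:04 UTC.
Port Linden is UTC+0, so local arrival is the same: 15:04 on Nov 24.
Layover = 00:39 − 15:04 (+1 day) = 9 hours 35 minutes.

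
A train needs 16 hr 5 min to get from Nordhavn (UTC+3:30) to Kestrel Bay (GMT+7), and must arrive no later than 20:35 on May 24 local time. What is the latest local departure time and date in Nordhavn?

01:00 on May 24

Target arrival in UTC: 20:35 − 7:00 = 13:35 on May 24.
Subtract 16 hours and 5 minutes → departure 21:30 UTC on May 23.
Nordhavn is UTC+3:30: 21:30 + 3:30 = 01:00 on May 24.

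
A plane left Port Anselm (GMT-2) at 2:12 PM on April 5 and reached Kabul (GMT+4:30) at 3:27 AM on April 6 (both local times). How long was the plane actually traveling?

Departure in UTC: 2:12 PM + 2:00 = 4:12 PM on Apr 5.
Arrival in UTC: 3:27 AM − 4:30 = 10:57 PM on Apr 5.
Elapsed = 10:57 PM − 4:12 PM = 6 hours 45 minutes.

6 hours 45 minutes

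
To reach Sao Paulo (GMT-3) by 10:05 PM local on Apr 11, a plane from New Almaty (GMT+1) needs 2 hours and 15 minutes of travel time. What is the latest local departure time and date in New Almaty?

11:50 PM on Apr 11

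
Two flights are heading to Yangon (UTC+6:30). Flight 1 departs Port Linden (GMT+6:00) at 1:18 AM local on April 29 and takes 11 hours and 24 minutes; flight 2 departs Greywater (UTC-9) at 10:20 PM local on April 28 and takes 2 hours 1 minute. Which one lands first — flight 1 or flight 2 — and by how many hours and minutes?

the first, by 2 hours 39 minutes

Flight 1 in UTC: 1:18 AM − 6:00 = 7:18 PM on Apr 28.
+11 hours and 24 minutes → arrive 6:42 AM UTC on Apr 29.
Flight 2 in UTC: 10:20 PM + 9:00 = 7:20 AM on Apr 29.
+2 hours 1 minute → arrive 9:21 AM UTC on Apr 29.
Flight 1 lands earlier by 2 hours 39 minutes.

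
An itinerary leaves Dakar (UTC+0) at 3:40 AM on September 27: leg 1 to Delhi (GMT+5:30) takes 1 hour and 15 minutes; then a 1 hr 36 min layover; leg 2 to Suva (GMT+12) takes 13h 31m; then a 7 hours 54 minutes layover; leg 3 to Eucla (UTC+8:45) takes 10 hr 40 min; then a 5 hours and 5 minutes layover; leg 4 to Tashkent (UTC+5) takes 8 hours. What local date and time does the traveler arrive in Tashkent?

Dakar is at UTC+0, so departure is already 3:40 AM UTC on Sep 27.
Add 1 hour 15 minutes leg 1 → 4:55 AM UTC.
Add 1 hour 36 minutes layover in Delhi → 6:31 AM UTC.
Add 13 hours and 31 minutes leg 2 → 8:02 PM UTC.
Add 7 hours 54 minutes layover in Suva → 3:56 AM UTC (Sep 28).
Add 10 hours and 40 minutes leg 3 → 2:36 PM UTC.
Add 5 hours 5 minutes layover in Eucla → 7:41 PM UTC.
Add 8 hours leg 4 → 3:41 AM UTC (Sep 29).
Tashkent is UTC+5:00, so local arrival = 3:41 AM + 5:00 = 8:41 AM on Sep 29.

8:41 AM on September 29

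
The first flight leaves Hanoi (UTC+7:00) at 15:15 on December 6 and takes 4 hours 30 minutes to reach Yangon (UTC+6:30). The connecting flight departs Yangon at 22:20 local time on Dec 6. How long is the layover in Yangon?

3 hours 5 minutes

Convert departure to UTC: 15:15 − 7:00 = 08:15 UTC on Dec 6.
Add 4 hours and 30 minutes flight time → 12:45 UTC.
Yangon is UTC+6:30, so local arrival = 12:45 + 6:30 = 19:15 on Dec 6.
Layover = 22:20 − 19:15 = 3 hours 5 minutes.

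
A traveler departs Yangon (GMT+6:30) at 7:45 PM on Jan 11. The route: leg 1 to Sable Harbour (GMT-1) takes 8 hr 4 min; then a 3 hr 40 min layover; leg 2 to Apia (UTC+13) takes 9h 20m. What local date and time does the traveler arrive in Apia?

11:19 PM on January 12

Convert departure to UTC: 7:45 PM − 6:30 = 1:15 PM UTC on Jan 11.
Add 8 hours and 4 minutes leg 1 → 9:19 PM UTC.
Add 3 hours and 40 minutes layover in Sable Harbour → 12:59 AM UTC (Jan 12).
Add 9 hours 20 minutes leg 2 → 10:19 AM UTC.
Apia is UTC+13:00, so local arrival = 10:19 AM + 13:00 = 11:19 PM on Jan 12.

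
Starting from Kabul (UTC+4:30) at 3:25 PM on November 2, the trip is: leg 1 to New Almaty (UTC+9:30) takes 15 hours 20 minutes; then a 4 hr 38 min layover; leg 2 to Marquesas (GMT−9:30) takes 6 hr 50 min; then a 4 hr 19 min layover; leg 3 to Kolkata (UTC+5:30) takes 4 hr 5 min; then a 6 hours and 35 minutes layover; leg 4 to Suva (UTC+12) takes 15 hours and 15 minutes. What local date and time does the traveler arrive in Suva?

7:57 AM on November 5

Convert departure to UTC: 3:25 PM − 4:30 = 10:55 AM UTC on Nov 2.
Add 15 hours and 20 minutes leg 1 → 2:15 AM UTC (Nov 3).
Add 4 hours 38 minutes layover in New Almaty → 6:53 AM UTC.
Add 6 hours 50 minutes leg 2 → 1:43 PM UTC.
Add 4 hours and 19 minutes layover in Marquesas → 6:02 PM UTC.
Add 4 hours and 5 minutes leg 3 → 10:07 PM UTC.
Add 6 hours and 35 minutes layover in Kolkata → 4:42 AM UTC (Nov 4).
Add 15 hours and 15 minutes leg 4 → 7:57 PM UTC.
Suva is UTC+12:00, so local arrival = 7:57 PM + 12:00 = 7:57 AM on Nov 5.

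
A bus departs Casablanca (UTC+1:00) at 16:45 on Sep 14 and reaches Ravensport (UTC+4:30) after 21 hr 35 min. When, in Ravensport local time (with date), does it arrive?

17:50 on September 15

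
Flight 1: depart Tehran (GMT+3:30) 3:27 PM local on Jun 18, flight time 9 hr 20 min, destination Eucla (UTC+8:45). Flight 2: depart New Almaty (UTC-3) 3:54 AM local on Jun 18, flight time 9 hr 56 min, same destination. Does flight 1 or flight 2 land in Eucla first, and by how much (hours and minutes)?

Flight 1 in UTC: 3:27 PM − 3:30 = 11:57 AM on Jun 18.
+9 hours 20 minutes → arrive 9:17 PM UTC on Jun 18.
Flight 2 in UTC: 3:54 AM + 3:00 = 6:54 AM on Jun 18.
+9 hours and 56 minutes → arrive 4:50 PM UTC on Jun 18.
Flight 2 lands earlier by 4 hours 27 minutes.

the second, by 4 hours 27 minutes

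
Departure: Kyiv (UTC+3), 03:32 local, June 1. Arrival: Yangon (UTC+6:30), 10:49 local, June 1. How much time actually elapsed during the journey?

Departure in UTC: 03:32 − 3:00 = 00:32 on Jun 1.
Arrival in UTC: 10:49 − 6:30 = 04:19 on Jun 1.
Elapsed = 04:19 − 00:32 = 3 hours 47 minutes.

3 hours 47 minutes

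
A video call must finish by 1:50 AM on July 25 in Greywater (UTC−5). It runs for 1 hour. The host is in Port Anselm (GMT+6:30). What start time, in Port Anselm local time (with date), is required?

Target end time in UTC: 1:50 AM + 5:00 = 6:50 AM on Jul 25.
Subtract 1 hour → start 5:50 AM UTC on Jul 25.
Port Anselm is UTC+6:30: 5:50 AM + 6:30 = 12:20 PM on Jul 25.

12:20 PM on July 25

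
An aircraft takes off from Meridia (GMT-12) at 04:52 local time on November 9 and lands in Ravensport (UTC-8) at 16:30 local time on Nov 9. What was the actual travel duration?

7 hours 38 minutes

Ravensport is 4:00 ahead of Meridia.
Clock-face elapsed time (ignoring zones) is 11 hours 38 minutes.
Actual elapsed = 11 hours 38 minutes − 4:00 = 7 hours 38 minutes.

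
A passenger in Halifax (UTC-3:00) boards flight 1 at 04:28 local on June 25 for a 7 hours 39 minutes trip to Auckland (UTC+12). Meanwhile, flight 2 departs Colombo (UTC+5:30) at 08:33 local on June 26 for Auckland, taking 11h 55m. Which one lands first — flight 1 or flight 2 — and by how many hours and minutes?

the first, by 23 hours 51 minutes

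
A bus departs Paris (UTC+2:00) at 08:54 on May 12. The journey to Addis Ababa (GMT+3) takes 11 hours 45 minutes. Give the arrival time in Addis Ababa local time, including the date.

21:39 on May 12

Addis Ababa is 1:00 ahead of Paris.
After 11 hours 45 minutes it is 20:39 in Paris.
Shift by the zone difference: 20:39 + 1:00 = 21:39 on May 12 in Addis Ababa.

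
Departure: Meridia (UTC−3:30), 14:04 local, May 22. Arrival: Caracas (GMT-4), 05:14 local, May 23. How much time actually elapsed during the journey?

15 hours 40 minutes

Departure in UTC: 14:04 + 3:30 = 17:34 on May 22.
Arrival in UTC: 05:14 + 4:00 = 09:14 on May 23.
Elapsed = 09:14 − 17:34 (+1 day) = 15 hours 40 minutes.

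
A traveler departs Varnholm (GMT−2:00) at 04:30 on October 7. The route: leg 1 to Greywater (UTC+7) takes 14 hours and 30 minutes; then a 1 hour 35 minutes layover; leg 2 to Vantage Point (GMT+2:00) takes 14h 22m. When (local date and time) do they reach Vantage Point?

14:57 on October 8

Convert departure to UTC: 04:30 + 2:00 = 06:30 UTC on Oct 7.
Add 14 hours and 30 minutes leg 1 → 21:00 UTC.
Add 1 hour and 35 minutes layover in Greywater → 22:35 UTC.
Add 14 hours 22 minutes leg 2 → 12:57 UTC (Oct 8).
Vantage Point is UTC+2:00, so local arrival = 12:57 + 2:00 = 14:57 on Oct 8.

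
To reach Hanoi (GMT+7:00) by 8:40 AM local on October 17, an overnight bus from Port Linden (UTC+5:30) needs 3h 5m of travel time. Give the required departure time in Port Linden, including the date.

4:05 AM on October 17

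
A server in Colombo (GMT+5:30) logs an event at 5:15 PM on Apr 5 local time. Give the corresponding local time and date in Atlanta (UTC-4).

7:45 AM on April 5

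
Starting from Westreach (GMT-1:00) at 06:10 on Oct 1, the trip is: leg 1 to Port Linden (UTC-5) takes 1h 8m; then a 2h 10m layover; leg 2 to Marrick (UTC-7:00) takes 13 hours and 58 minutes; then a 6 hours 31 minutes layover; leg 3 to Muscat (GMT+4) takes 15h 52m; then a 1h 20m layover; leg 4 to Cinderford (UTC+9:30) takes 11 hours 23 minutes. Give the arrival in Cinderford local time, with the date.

Convert departure to UTC: 06:10 + 1:00 = 07:10 UTC on Oct 1.
Add 1 hour 8 minutes leg 1 → 08:18 UTC.
Add 2 hours and 10 minutes layover in Port Linden → 10:28 UTC.
Add 13 hours 58 minutes leg 2 → 00:26 UTC (Oct 2).
Add 6 hours 31 minutes layover in Marrick → 06:57 UTC.
Add 15 hours and 52 minutes leg 3 → 22:49 UTC.
Add 1 hour 20 minutes layover in Muscat → 00:09 UTC (Oct 3).
Add 11 hours and 23 minutes leg 4 → 11:32 UTC.
Cinderford is UTC+9:30, so local arrival = 11:32 + 9:30 = 21:02 on Oct 3.

21:02 on October 3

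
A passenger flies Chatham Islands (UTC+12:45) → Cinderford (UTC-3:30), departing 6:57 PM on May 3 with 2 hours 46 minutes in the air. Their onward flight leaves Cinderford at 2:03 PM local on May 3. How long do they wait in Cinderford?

8 hours 35 minutes

Convert departure to UTC: 6:57 PM − 12:45 = 6:12 AM UTC on May 3.
Add 2 hours 46 minutes flight time → 8:58 AM UTC.
Cinderford is UTC−3:30, so local arrival = 8:58 AM − 3:30 = 5:28 AM on May 3.
Layover = 2:03 PM − 5:28 AM = 8 hours 35 minutes.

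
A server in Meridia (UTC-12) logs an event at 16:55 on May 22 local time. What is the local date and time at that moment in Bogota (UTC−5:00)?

23:55 on May 22

Bogota is 7:00 ahead of Meridia.
Shift by the zone difference: 16:55 + 7:00 = 23:55 on May 22 in Bogota.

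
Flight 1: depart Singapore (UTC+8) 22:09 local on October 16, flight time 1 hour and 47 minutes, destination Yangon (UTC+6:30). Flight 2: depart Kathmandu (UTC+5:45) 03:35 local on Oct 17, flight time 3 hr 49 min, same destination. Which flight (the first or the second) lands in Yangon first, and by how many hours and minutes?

the first, by 9 hours 43 minutes

Flight 1 in UTC: 22:09 − 8:00 = 14:09 on Oct 16.
+1 hour and 47 minutes → arrive 15:56 UTC on Oct 16.
Flight 2 in UTC: 03:35 − 5:45 = 21:50 on Oct 16.
+3 hours and 49 minutes → arrive 01:39 UTC on Oct 17.
Flight 1 lands earlier by 9 hours 43 minutes.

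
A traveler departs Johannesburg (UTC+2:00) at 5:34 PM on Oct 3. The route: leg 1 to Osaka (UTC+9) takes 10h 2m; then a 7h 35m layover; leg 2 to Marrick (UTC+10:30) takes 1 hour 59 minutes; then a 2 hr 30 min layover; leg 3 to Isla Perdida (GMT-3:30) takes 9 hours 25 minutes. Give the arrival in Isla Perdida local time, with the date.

7:35 PM on Oct 4

Convert departure to UTC: 5:34 PM − 2:00 = 3:34 PM UTC on Oct 3.
Add 10 hours 2 minutes leg 1 → 1:36 AM UTC (Oct 4).
Add 7 hours 35 minutes layover in Osaka → 9:11 AM UTC.
Add 1 hour 59 minutes leg 2 → 11:10 AM UTC.
Add 2 hours 30 minutes layover in Marrick → 1:40 PM UTC.
Add 9 hours and 25 minutes leg 3 → 11:05 PM UTC.
Isla Perdida is UTC−3:30, so local arrival = 11:05 PM − 3:30 = 7:35 PM on Oct 4.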